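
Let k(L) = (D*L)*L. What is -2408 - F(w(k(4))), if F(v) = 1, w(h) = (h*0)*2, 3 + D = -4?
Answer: -2409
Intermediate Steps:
D = -7 (D = -3 - 4 = -7)
k(L) = -7*L² (k(L) = (-7*L)*L = -7*L²)
w(h) = 0 (w(h) = 0*2 = 0)
-2408 - F(w(k(4))) = -2408 - 1*1 = -2408 - 1 = -2409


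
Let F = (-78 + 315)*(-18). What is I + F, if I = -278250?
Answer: -282516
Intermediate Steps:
F = -4266 (F = 237*(-18) = -4266)
I + F = -278250 - 4266 = -282516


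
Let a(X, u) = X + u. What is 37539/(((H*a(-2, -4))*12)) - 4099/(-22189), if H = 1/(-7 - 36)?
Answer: 3979696509/177512 ≈ 22419.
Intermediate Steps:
H = -1/43 (H = 1/(-43) = -1/43 ≈ -0.023256)
37539/(((H*a(-2, -4))*12)) - 4099/(-22189) = 37539/((-(-2 - 4)/43*12)) - 4099/(-22189) = 37539/((-1/43*(-6)*12)) - 4099*(-1/22189) = 37539/(((6/43)*12)) + 4099/22189 = 37539/(72/43) + 4099/22189 = 37539*(43/72) + 4099/22189 = 179353/8 + 4099/22189 = 3979696509/177512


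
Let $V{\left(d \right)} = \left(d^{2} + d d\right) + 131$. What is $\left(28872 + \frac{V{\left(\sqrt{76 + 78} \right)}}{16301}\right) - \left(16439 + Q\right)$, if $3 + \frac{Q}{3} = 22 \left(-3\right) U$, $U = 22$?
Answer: $\frac{273824637}{16301} \approx 16798.0$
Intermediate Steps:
$Q = -4365$ ($Q = -9 + 3 \cdot 22 \left(-3\right) 22 = -9 + 3 \left(\left(-66\right) 22\right) = -9 + 3 \left(-1452\right) = -9 - 4356 = -4365$)
$V{\left(d \right)} = 131 + 2 d^{2}$ ($V{\left(d \right)} = \left(d^{2} + d^{2}\right) + 131 = 2 d^{2} + 131 = 131 + 2 d^{2}$)
$\left(28872 + \frac{V{\left(\sqrt{76 + 78} \right)}}{16301}\right) - \left(16439 + Q\right) = \left(28872 + \frac{131 + 2 \left(\sqrt{76 + 78}\right)^{2}}{16301}\right) - 12074 = \left(28872 + \left(131 + 2 \left(\sqrt{154}\right)^{2}\right) \frac{1}{16301}\right) + \left(-16439 + 4365\right) = \left(28872 + \left(131 + 2 \cdot 154\right) \frac{1}{16301}\right) - 12074 = \left(28872 + \left(131 + 308\right) \frac{1}{16301}\right) - 12074 = \left(28872 + 439 \cdot \frac{1}{16301}\right) - 12074 = \left(28872 + \frac{439}{16301}\right) - 12074 = \frac{470642911}{16301} - 12074 = \frac{273824637}{16301}$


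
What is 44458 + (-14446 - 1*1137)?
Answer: 28875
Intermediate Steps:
44458 + (-14446 - 1*1137) = 44458 + (-14446 - 1137) = 44458 - 15583 = 28875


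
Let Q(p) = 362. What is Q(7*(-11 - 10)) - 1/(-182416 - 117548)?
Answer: 108586969/299964 ≈ 362.00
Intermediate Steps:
Q(7*(-11 - 10)) - 1/(-182416 - 117548) = 362 - 1/(-182416 - 117548) = 362 - 1/(-299964) = 362 - 1*(-1/299964) = 362 + 1/299964 = 108586969/299964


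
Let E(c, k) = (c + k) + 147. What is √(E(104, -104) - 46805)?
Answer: I*√46658 ≈ 216.0*I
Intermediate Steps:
E(c, k) = 147 + c + k
√(E(104, -104) - 46805) = √((147 + 104 - 104) - 46805) = √(147 - 46805) = √(-46658) = I*√46658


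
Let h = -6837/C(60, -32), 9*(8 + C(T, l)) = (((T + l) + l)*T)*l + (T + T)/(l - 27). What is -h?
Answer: 1210149/149584 ≈ 8.0901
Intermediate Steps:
C(T, l) = -8 + 2*T/(9*(-27 + l)) + T*l*(T + 2*l)/9 (C(T, l) = -8 + ((((T + l) + l)*T)*l + (T + T)/(l - 27))/9 = -8 + (((T + 2*l)*T)*l + (2*T)/(-27 + l))/9 = -8 + ((T*(T + 2*l))*l + 2*T/(-27 + l))/9 = -8 + (T*l*(T + 2*l) + 2*T/(-27 + l))/9 = -8 + (2*T/(-27 + l) + T*l*(T + 2*l))/9 = -8 + (2*T/(9*(-27 + l)) + T*l*(T + 2*l)/9) = -8 + 2*T/(9*(-27 + l)) + T*l*(T + 2*l)/9)
h = -1210149/149584 (h = -6837*9*(-27 - 32)/(1944 - 72*(-32) + 2*60 + 60²*(-32)² - 54*60*(-32)² - 27*(-32)*60² + 2*60*(-32)³) = -6837*(-531/(1944 + 2304 + 120 + 3600*1024 - 54*60*1024 - 27*(-32)*3600 + 2*60*(-32768))) = -6837*(-531/(1944 + 2304 + 120 + 3686400 - 3317760 + 3110400 - 3932160)) = -6837/((⅑)*(-1/59)*(-448752)) = -6837/149584/177 = -6837*177/149584 = -1210149/149584 ≈ -8.0901)
-h = -1*(-1210149/149584) = 1210149/149584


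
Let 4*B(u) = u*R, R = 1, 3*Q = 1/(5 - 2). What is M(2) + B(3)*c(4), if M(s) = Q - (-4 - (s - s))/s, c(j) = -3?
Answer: -5/36 ≈ -0.13889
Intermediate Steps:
Q = ⅑ (Q = 1/(3*(5 - 2)) = (⅓)/3 = (⅓)*(⅓) = ⅑ ≈ 0.11111)
B(u) = u/4 (B(u) = (u*1)/4 = u/4)
M(s) = ⅑ + 4/s (M(s) = ⅑ - (-4 - (s - s))/s = ⅑ - (-4 - 1*0)/s = ⅑ - (-4 + 0)/s = ⅑ - (-4)/s = ⅑ + 4/s)
M(2) + B(3)*c(4) = (⅑)*(36 + 2)/2 + ((¼)*3)*(-3) = (⅑)*(½)*38 + (¾)*(-3) = 19/9 - 9/4 = -5/36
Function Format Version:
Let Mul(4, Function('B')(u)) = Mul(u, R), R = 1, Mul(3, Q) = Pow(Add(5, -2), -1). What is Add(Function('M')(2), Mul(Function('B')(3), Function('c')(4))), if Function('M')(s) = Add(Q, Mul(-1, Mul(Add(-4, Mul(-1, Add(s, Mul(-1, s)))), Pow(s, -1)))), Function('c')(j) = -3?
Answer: Rational(-5, 36) ≈ -0.13889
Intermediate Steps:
Q = Rational(1, 9) (Q = Mul(Rational(1, 3), Pow(Add(5, -2), -1)) = Mul(Rational(1, 3), Pow(3, -1)) = Mul(Rational(1, 3), Rational(1, 3)) = Rational(1, 9) ≈ 0.11111)
Function('B')(u) = Mul(Rational(1, 4), u) (Function('B')(u) = Mul(Rational(1, 4), Mul(u, 1)) = Mul(Rational(1, 4), u))
Function('M')(s) = Add(Rational(1, 9), Mul(4, Pow(s, -1))) (Function('M')(s) = Add(Rational(1, 9), Mul(-1, Mul(Add(-4, Mul(-1, Add(s, Mul(-1, s)))), Pow(s, -1)))) = Add(Rational(1, 9), Mul(-1, Mul(Add(-4, Mul(-1, 0)), Pow(s, -1)))) = Add(Rational(1, 9), Mul(-1, Mul(Add(-4, 0), Pow(s, -1)))) = Add(Rational(1, 9), Mul(-1, Mul(-4, Pow(s, -1)))) = Add(Rational(1, 9), Mul(4, Pow(s, -1))))
Add(Function('M')(2), Mul(Function('B')(3), Function('c')(4))) = Add(Mul(Rational(1, 9), Pow(2, -1), Add(36, 2)), Mul(Mul(Rational(1, 4), 3), -3)) = Add(Mul(Rational(1, 9), Rational(1, 2), 38), Mul(Rational(3, 4), -3)) = Add(Rational(19, 9), Rational(-9, 4)) = Rational(-5, 36)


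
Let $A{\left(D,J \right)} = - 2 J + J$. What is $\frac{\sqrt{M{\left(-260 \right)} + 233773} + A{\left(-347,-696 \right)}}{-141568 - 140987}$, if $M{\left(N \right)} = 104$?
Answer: $- \frac{232}{94185} - \frac{\sqrt{4773}}{40365} \approx -0.0041748$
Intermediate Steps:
$A{\left(D,J \right)} = - J$
$\frac{\sqrt{M{\left(-260 \right)} + 233773} + A{\left(-347,-696 \right)}}{-141568 - 140987} = \frac{\sqrt{104 + 233773} - -696}{-141568 - 140987} = \frac{\sqrt{233877} + 696}{-282555} = \left(7 \sqrt{4773} + 696\right) \left(- \frac{1}{282555}\right) = \left(696 + 7 \sqrt{4773}\right) \left(- \frac{1}{282555}\right) = - \frac{232}{94185} - \frac{\sqrt{4773}}{40365}$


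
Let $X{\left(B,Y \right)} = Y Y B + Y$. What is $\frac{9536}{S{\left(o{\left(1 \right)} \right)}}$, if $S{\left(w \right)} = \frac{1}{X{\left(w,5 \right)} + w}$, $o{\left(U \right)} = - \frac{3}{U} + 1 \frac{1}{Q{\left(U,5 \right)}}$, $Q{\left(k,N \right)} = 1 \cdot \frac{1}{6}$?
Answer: $791488$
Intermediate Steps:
$Q{\left(k,N \right)} = \frac{1}{6}$ ($Q{\left(k,N \right)} = 1 \cdot \frac{1}{6} = \frac{1}{6}$)
$o{\left(U \right)} = 6 - \frac{3}{U}$ ($o{\left(U \right)} = - \frac{3}{U} + 1 \frac{1}{\frac{1}{6}} = - \frac{3}{U} + 1 \cdot 6 = - \frac{3}{U} + 6 = 6 - \frac{3}{U}$)
$X{\left(B,Y \right)} = Y + B Y^{2}$ ($X{\left(B,Y \right)} = Y^{2} B + Y = B Y^{2} + Y = Y + B Y^{2}$)
$S{\left(w \right)} = \frac{1}{5 + 26 w}$ ($S{\left(w \right)} = \frac{1}{5 \left(1 + w 5\right) + w} = \frac{1}{5 \left(1 + 5 w\right) + w} = \frac{1}{\left(5 + 25 w\right) + w} = \frac{1}{5 + 26 w}$)
$\frac{9536}{S{\left(o{\left(1 \right)} \right)}} = \frac{9536}{\frac{1}{5 + 26 \left(6 - \frac{3}{1}\right)}} = \frac{9536}{\frac{1}{5 + 26 \left(6 - 3\right)}} = \frac{9536}{\frac{1}{5 + 26 \cdot 3}} = \frac{9536}{\frac{1}{5 + 78}} = \frac{9536}{\frac{1}{83}} = 9536 \frac{1}{\frac{1}{83}} = 9536 \cdot 83 = 791488$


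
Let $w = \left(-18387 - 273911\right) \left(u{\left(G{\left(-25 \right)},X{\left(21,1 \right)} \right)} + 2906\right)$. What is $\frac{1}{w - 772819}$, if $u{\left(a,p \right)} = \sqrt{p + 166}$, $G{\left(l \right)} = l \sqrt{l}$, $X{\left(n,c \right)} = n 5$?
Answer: $- \frac{850190807}{722801254576573365} + \frac{292298 \sqrt{271}}{722801254576573365} \approx -1.1696 \cdot 10^{-9}$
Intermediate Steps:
$X{\left(n,c \right)} = 5 n$
$G{\left(l \right)} = l^{\frac{3}{2}}$
$u{\left(a,p \right)} = \sqrt{166 + p}$
$w = -849417988 - 292298 \sqrt{271}$ ($w = \left(-18387 - 273911\right) \left(\sqrt{166 + 5 \cdot 21} + 2906\right) = - 292298 \left(\sqrt{166 + 105} + 2906\right) = - 292298 \left(\sqrt{271} + 2906\right) = - 292298 \left(2906 + \sqrt{271}\right) = -849417988 - 292298 \sqrt{271} \approx -8.5423 \cdot 10^{8}$)
$\frac{1}{w - 772819} = \frac{1}{\left(-849417988 - 292298 \sqrt{271}\right) - 772819} = \frac{1}{-850190807 - 292298 \sqrt{271}}$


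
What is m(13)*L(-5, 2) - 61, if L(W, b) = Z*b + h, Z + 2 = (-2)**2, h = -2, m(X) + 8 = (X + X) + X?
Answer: 1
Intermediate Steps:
m(X) = -8 + 3*X (m(X) = -8 + ((X + X) + X) = -8 + (2*X + X) = -8 + 3*X)
Z = 2 (Z = -2 + (-2)**2 = -2 + 4 = 2)
L(W, b) = -2 + 2*b (L(W, b) = 2*b - 2 = -2 + 2*b)
m(13)*L(-5, 2) - 61 = (-8 + 3*13)*(-2 + 2*2) - 61 = (-8 + 39)*(-2 + 4) - 61 = 31*2 - 61 = 62 - 61 = 1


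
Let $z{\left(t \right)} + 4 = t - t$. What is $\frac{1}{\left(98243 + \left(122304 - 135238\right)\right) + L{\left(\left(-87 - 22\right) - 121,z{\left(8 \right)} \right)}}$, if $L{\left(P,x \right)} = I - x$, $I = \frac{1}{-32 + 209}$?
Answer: $\frac{177}{15100402} \approx 1.1722 \cdot 10^{-5}$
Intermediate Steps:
$I = \frac{1}{177} \approx 0.0056497$
$z{\left(t \right)} = -4$ ($z{\left(t \right)} = -4 + \left(t - t\right) = -4 + 0 = -4$)
$L{\left(P,x \right)} = \frac{1}{177} - x$
$\frac{1}{\left(98243 + \left(122304 - 135238\right)\right) + L{\left(\left(-87 - 22\right) - 121,z{\left(8 \right)} \right)}} = \frac{1}{\left(98243 + \left(122304 - 135238\right)\right) + \left(\frac{1}{177} - -4\right)} = \frac{1}{\left(98243 - 12934\right) + \left(\frac{1}{177} + 4\right)} = \frac{1}{85309 + \frac{709}{177}} = \frac{1}{\frac{15100402}{177}} = \frac{177}{15100402}$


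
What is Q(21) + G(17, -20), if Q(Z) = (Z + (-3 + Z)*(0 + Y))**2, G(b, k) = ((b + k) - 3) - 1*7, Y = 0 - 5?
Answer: 4748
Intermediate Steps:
Y = -5
G(b, k) = -10 + b + k (G(b, k) = (-3 + b + k) - 7 = -10 + b + k)
Q(Z) = (15 - 4*Z)**2 (Q(Z) = (Z + (-3 + Z)*(0 - 5))**2 = (Z + (-3 + Z)*(-5))**2 = (Z + (15 - 5*Z))**2 = (15 - 4*Z)**2)
Q(21) + G(17, -20) = (-15 + 4*21)**2 + (-10 + 17 - 20) = (-15 + 84)**2 - 13 = 69**2 - 13 = 4761 - 13 = 4748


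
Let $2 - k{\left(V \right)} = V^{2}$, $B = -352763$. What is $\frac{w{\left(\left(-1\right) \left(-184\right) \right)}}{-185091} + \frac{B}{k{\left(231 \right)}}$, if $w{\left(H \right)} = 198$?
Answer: $\frac{21760897117}{3292090223} \approx 6.6101$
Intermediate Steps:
$k{\left(V \right)} = 2 - V^{2}$
$\frac{w{\left(\left(-1\right) \left(-184\right) \right)}}{-185091} + \frac{B}{k{\left(231 \right)}} = \frac{198}{-185091} - \frac{352763}{2 - 231^{2}} = 198 \left(- \frac{1}{185091}\right) - \frac{352763}{2 - 53361} = - \frac{66}{61697} - \frac{352763}{2 - 53361} = - \frac{66}{61697} - \frac{352763}{-53359} = - \frac{66}{61697} - - \frac{352763}{53359} = - \frac{66}{61697} + \frac{352763}{53359} = \frac{21760897117}{3292090223}$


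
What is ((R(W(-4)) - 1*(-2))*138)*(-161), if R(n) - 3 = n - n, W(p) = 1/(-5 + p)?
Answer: -111090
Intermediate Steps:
R(n) = 3 (R(n) = 3 + (n - n) = 3 + 0 = 3)
((R(W(-4)) - 1*(-2))*138)*(-161) = ((3 - 1*(-2))*138)*(-161) = ((3 + 2)*138)*(-161) = (5*138)*(-161) = 690*(-161) = -111090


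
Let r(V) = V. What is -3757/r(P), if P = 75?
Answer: -3757/75 ≈ -50.093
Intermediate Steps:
-3757/r(P) = -3757/75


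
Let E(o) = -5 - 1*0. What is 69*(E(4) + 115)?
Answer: 7590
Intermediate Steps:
E(o) = -5 (E(o) = -5 + 0 = -5)
69*(E(4) + 115) = 69*(-5 + 115) = 69*110 = 7590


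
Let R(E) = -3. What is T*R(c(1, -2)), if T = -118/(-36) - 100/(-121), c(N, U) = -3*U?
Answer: -8939/726 ≈ -12.313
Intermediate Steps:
T = 8939/2178 (T = -118*(-1/36) - 100*(-1/121) = 59/18 + 100/121 = 8939/2178 ≈ 4.1042)
T*R(c(1, -2)) = (8939/2178)*(-3) = -8939/726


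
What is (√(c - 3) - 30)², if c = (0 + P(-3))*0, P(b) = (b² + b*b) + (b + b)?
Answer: (30 - I*√3)² ≈ 897.0 - 103.92*I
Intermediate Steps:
P(b) = 2*b + 2*b² (P(b) = (b² + b²) + 2*b = 2*b² + 2*b = 2*b + 2*b²)
c = 0 (c = (0 + 2*(-3)*(1 - 3))*0 = (0 + 2*(-3)*(-2))*0 = (0 + 12)*0 = 12*0 = 0)
(√(c - 3) - 30)² = (√(0 - 3) - 30)² = (√(-3) - 30)² = (I*√3 - 30)² = (-30 + I*√3)²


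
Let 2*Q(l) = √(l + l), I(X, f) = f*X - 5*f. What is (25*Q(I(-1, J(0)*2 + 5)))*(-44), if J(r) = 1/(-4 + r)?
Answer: -1650*I*√6 ≈ -4041.7*I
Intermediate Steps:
I(X, f) = -5*f + X*f (I(X, f) = X*f - 5*f = -5*f + X*f)
Q(l) = √2*√l/2 (Q(l) = √(l + l)/2 = √(2*l)/2 = (√2*√l)/2 = √2*√l/2)
(25*Q(I(-1, J(0)*2 + 5)))*(-44) = (25*(√2*√((2/(-4 + 0) + 5)*(-5 - 1))/2))*(-44) = (25*(√2*√((2/(-4) + 5)*(-6))/2))*(-44) = (25*(√2*√((-¼*2 + 5)*(-6))/2))*(-44) = (25*(√2*√((-½ + 5)*(-6))/2))*(-44) = (25*(√2*√((9/2)*(-6))/2))*(-44) = (25*(√2*√(-27)/2))*(-44) = (25*(√2*(3*I*√3)/2))*(-44) = (25*(3*I*√6/2))*(-44) = (75*I*√6/2)*(-44) = -1650*I*√6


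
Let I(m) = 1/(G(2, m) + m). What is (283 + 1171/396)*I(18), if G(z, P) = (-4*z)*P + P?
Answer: -113239/42768 ≈ -2.6478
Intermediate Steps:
G(z, P) = P - 4*P*z (G(z, P) = -4*P*z + P = P - 4*P*z)
I(m) = -1/(6*m) (I(m) = 1/(m*(1 - 4*2) + m) = 1/(m*(1 - 8) + m) = 1/(m*(-7) + m) = 1/(-7*m + m) = 1/(-6*m) = -1/(6*m))
(283 + 1171/396)*I(18) = (283 + 1171/396)*(-1/6/18) = (283 + 1171*(1/396))*(-1/6*1/18) = (283 + 1171/396)*(-1/108) = (113239/396)*(-1/108) = -113239/42768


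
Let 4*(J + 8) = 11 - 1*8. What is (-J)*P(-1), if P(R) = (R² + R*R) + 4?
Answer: 87/2 ≈ 43.500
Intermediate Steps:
J = -29/4 (J = -8 + (11 - 1*8)/4 = -8 + (11 - 8)/4 = -8 + (¼)*3 = -8 + ¾ = -29/4 ≈ -7.2500)
P(R) = 4 + 2*R² (P(R) = (R² + R²) + 4 = 2*R² + 4 = 4 + 2*R²)
(-J)*P(-1) = (-1*(-29/4))*(4 + 2*(-1)²) = 29*(4 + 2*1)/4 = 29*(4 + 2)/4 = (29/4)*6 = 87/2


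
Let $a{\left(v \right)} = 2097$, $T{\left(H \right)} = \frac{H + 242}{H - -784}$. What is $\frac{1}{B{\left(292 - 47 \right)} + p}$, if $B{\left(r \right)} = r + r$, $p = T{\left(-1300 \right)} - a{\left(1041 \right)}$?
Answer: $- \frac{258}{414077} \approx -0.00062307$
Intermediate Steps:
$T{\left(H \right)} = \frac{242 + H}{784 + H}$ ($T{\left(H \right)} = \frac{242 + H}{H + 784} = \frac{242 + H}{784 + H}$)
$p = - \frac{540497}{258}$ ($p = \frac{242 - 1300}{784 - 1300} - 2097 = \frac{1}{-516} \left(-1058\right) - 2097 = \left(- \frac{1}{516}\right) \left(-1058\right) - 2097 = \frac{529}{258} - 2097 = - \frac{540497}{258} \approx -2094.9$)
$B{\left(r \right)} = 2 r$
$\frac{1}{B{\left(292 - 47 \right)} + p} = \frac{1}{2 \left(292 - 47\right) - \frac{540497}{258}} = \frac{1}{2 \cdot 245 - \frac{540497}{258}} = \frac{1}{490 - \frac{540497}{258}} = \frac{1}{- \frac{414077}{258}} = - \frac{258}{414077}$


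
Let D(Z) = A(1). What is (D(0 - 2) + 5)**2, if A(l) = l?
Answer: 36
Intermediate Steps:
D(Z) = 1
(D(0 - 2) + 5)**2 = (1 + 5)**2 = 6**2 = 36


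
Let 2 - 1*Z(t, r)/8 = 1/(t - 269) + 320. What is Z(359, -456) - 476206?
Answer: -21543754/45 ≈ -4.7875e+5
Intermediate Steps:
Z(t, r) = -2544 - 8/(-269 + t) (Z(t, r) = 16 - 8*(1/(t - 269) + 320) = 16 - 8*(1/(-269 + t) + 320) = 16 - 8*(320 + 1/(-269 + t)) = 16 + (-2560 - 8/(-269 + t)) = -2544 - 8/(-269 + t))
Z(359, -456) - 476206 = 8*(85541 - 318*359)/(-269 + 359) - 476206 = 8*(85541 - 114162)/90 - 476206 = 8*(1/90)*(-28621) - 476206 = -114484/45 - 476206 = -21543754/45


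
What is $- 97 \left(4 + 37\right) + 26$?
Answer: $-3951$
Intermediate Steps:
$- 97 \left(4 + 37\right) + 26 = \left(-97\right) 41 + 26 = -3977 + 26 = -3951$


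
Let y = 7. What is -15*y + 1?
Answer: -104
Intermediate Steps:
-15*y + 1 = -15*7 + 1 = -105 + 1 = -104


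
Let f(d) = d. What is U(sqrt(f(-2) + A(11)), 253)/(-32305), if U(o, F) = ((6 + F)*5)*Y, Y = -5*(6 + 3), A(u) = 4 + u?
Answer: 1665/923 ≈ 1.8039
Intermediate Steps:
Y = -45 (Y = -5*9 = -45)
U(o, F) = -1350 - 225*F (U(o, F) = ((6 + F)*5)*(-45) = (30 + 5*F)*(-45) = -1350 - 225*F)
U(sqrt(f(-2) + A(11)), 253)/(-32305) = (-1350 - 225*253)/(-32305) = (-1350 - 56925)*(-1/32305) = -58275*(-1/32305) = 1665/923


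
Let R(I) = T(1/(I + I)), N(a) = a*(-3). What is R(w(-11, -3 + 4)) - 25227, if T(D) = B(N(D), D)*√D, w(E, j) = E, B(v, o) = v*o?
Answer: -25227 - 3*I*√22/10648 ≈ -25227.0 - 0.0013215*I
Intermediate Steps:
N(a) = -3*a
B(v, o) = o*v
T(D) = -3*D^(5/2) (T(D) = (D*(-3*D))*√D = (-3*D²)*√D = -3*D^(5/2))
R(I) = -3*√2*(1/I)^(5/2)/8 (R(I) = -3*(1/(I + I))^(5/2) = -3*(1/(2*I))^(5/2) = -3*√2*(1/I)^(5/2)/8)
R(w(-11, -3 + 4)) - 25227 = -3/8*√2*√(1/(-11))/(-11)² - 25227 = -3/8*√2*1/121*√(-1/11) - 25227 = -3/8*√2*1/121*I*√11/11 - 25227 = -3*I*√22/10648 - 25227 = -25227 - 3*I*√22/10648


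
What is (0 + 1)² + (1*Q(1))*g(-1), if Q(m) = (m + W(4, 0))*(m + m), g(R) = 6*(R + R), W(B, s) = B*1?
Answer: -119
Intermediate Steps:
W(B, s) = B
g(R) = 12*R (g(R) = 6*(2*R) = 12*R)
Q(m) = 2*m*(4 + m) (Q(m) = (m + 4)*(m + m) = (4 + m)*(2*m) = 2*m*(4 + m))
(0 + 1)² + (1*Q(1))*g(-1) = (0 + 1)² + (1*(2*1*(4 + 1)))*(12*(-1)) = 1² + (1*(2*1*5))*(-12) = 1 + (1*10)*(-12) = 1 + 10*(-12) = 1 - 120 = -119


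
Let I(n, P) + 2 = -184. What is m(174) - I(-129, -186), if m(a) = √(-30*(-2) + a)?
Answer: 186 + 3*√26 ≈ 201.30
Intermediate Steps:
I(n, P) = -186 (I(n, P) = -2 - 184 = -186)
m(a) = √(60 + a)
m(174) - I(-129, -186) = √(60 + 174) - 1*(-186) = √234 + 186 = 3*√26 + 186 = 186 + 3*√26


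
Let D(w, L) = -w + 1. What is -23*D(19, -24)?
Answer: 414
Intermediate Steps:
D(w, L) = 1 - w
-23*D(19, -24) = -23*(1 - 1*19) = -23*(1 - 19) = -23*(-18) = 414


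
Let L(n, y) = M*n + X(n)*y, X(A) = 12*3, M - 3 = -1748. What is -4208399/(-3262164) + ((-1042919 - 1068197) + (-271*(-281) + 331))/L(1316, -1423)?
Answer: 2064643660441/957301598784 ≈ 2.1567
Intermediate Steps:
M = -1745 (M = 3 - 1748 = -1745)
X(A) = 36
L(n, y) = -1745*n + 36*y
-4208399/(-3262164) + ((-1042919 - 1068197) + (-271*(-281) + 331))/L(1316, -1423) = -4208399/(-3262164) + ((-1042919 - 1068197) + (-271*(-281) + 331))/(-1745*1316 + 36*(-1423)) = -4208399*(-1/3262164) + (-2111116 + (76151 + 331))/(-2296420 - 51228) = 4208399/3262164 + (-2111116 + 76482)/(-2347648) = 4208399/3262164 - 2034634*(-1/2347648) = 4208399/3262164 + 1017317/1173824 = 2064643660441/957301598784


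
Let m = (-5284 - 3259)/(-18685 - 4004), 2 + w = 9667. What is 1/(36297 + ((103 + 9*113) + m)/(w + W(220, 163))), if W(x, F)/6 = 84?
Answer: 230724441/8374630455200 ≈ 2.7550e-5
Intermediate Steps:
w = 9665 (w = -2 + 9667 = 9665)
W(x, F) = 504 (W(x, F) = 6*84 = 504)
m = 8543/22689 (m = -8543/(-22689) = -8543*(-1/22689) = 8543/22689 ≈ 0.37653)
1/(36297 + ((103 + 9*113) + m)/(w + W(220, 163))) = 1/(36297 + ((103 + 9*113) + 8543/22689)/(9665 + 504)) = 1/(36297 + ((103 + 1017) + 8543/22689)/10169) = 1/(36297 + (1120 + 8543/22689)*(1/10169)) = 1/(36297 + (25420223/22689)*(1/10169)) = 1/(36297 + 25420223/230724441) = 1/(8374630455200/230724441) = 230724441/8374630455200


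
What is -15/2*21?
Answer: -315/2 ≈ -157.50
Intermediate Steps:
-15/2*21 = -315/2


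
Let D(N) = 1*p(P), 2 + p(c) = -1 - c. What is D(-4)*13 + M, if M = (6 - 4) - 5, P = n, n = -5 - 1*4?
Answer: 75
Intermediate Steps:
n = -9 (n = -5 - 4 = -9)
P = -9
p(c) = -3 - c (p(c) = -2 + (-1 - c) = -3 - c)
M = -3 (M = 2 - 5 = -3)
D(N) = 6 (D(N) = 1*(-3 - 1*(-9)) = 1*(-3 + 9) = 1*6 = 6)
D(-4)*13 + M = 6*13 - 3 = 78 - 3 = 75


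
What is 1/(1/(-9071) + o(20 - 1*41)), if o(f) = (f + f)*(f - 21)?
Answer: 9071/16001243 ≈ 0.00056689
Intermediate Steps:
o(f) = 2*f*(-21 + f) (o(f) = (2*f)*(-21 + f) = 2*f*(-21 + f))
1/(1/(-9071) + o(20 - 1*41)) = 1/(1/(-9071) + 2*(20 - 1*41)*(-21 + (20 - 1*41))) = 1/(-1/9071 + 2*(20 - 41)*(-21 + (20 - 41))) = 1/(-1/9071 + 2*(-21)*(-21 - 21)) = 1/(-1/9071 + 2*(-21)*(-42)) = 1/(-1/9071 + 1764) = 1/(16001243/9071) = 9071/16001243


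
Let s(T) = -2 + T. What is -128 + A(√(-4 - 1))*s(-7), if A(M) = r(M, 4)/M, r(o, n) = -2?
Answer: -128 - 18*I*√5/5 ≈ -128.0 - 8.0499*I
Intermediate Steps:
A(M) = -2/M
-128 + A(√(-4 - 1))*s(-7) = -128 + (-2/√(-4 - 1))*(-2 - 7) = -128 - 2*(-I*√5/5)*(-9) = -128 - (-2)*I*√5/5*(-9) = -128 + (2*I*√5/5)*(-9) = -128 - 18*I*√5/5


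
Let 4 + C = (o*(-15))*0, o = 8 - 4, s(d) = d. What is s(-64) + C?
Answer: -68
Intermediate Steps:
o = 4
C = -4 (C = -4 + (4*(-15))*0 = -4 - 60*0 = -4 + 0 = -4)
s(-64) + C = -64 - 4 = -68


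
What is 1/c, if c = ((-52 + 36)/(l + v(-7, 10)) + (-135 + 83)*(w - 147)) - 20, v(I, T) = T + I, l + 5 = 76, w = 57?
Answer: 37/172412 ≈ 0.00021460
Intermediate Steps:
l = 71 (l = -5 + 76 = 71)
v(I, T) = I + T
c = 172412/37 (c = ((-52 + 36)/(71 + (-7 + 10)) + (-135 + 83)*(57 - 147)) - 20 = (-16/(71 + 3) - 52*(-90)) - 20 = (-16/74 + 4680) - 20 = (-16*1/74 + 4680) - 20 = (-8/37 + 4680) - 20 = 173152/37 - 20 = 172412/37 ≈ 4659.8)
1/c = 1/(172412/37) = 37/172412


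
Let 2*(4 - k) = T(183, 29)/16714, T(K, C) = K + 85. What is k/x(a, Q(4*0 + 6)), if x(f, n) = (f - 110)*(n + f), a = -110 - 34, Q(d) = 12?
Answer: 33361/280193496 ≈ 0.00011906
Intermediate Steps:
T(K, C) = 85 + K
a = -144
k = 33361/8357 (k = 4 - (85 + 183)/(2*16714) = 4 - 134/16714 = 4 - ½*134/8357 = 4 - 67/8357 = 33361/8357 ≈ 3.9920)
x(f, n) = (-110 + f)*(f + n)
k/x(a, Q(4*0 + 6)) = 33361/(8357*((-144)² - 110*(-144) - 110*12 - 144*12)) = 33361/(8357*(20736 + 15840 - 1320 - 1728)) = (33361/8357)/33528 = (33361/8357)*(1/33528) = 33361/280193496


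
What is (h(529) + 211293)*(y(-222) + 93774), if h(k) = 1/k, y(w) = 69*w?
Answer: 8769340787088/529 ≈ 1.6577e+10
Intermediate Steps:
(h(529) + 211293)*(y(-222) + 93774) = (1/529 + 211293)*(69*(-222) + 93774) = (1/529 + 211293)*(-15318 + 93774) = (111773998/529)*78456 = 8769340787088/529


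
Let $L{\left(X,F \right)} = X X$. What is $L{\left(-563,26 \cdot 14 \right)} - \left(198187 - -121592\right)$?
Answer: $-2810$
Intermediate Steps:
$L{\left(X,F \right)} = X^{2}$
$L{\left(-563,26 \cdot 14 \right)} - \left(198187 - -121592\right) = \left(-563\right)^{2} - \left(198187 - -121592\right) = 316969 - \left(198187 + 121592\right) = 316969 - 319779 = -2810$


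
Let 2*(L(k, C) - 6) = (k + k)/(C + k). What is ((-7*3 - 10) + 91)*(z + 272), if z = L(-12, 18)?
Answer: 16560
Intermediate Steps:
L(k, C) = 6 + k/(C + k) (L(k, C) = 6 + ((k + k)/(C + k))/2 = 6 + ((2*k)/(C + k))/2 = 6 + (2*k/(C + k))/2 = 6 + k/(C + k))
z = 4 (z = (6*18 + 7*(-12))/(18 - 12) = (108 - 84)/6 = (⅙)*24 = 4)
((-7*3 - 10) + 91)*(z + 272) = ((-7*3 - 10) + 91)*(4 + 272) = ((-21 - 10) + 91)*276 = (-31 + 91)*276 = 60*276 = 16560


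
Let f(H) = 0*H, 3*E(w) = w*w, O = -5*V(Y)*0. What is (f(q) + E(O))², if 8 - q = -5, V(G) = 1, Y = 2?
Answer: 0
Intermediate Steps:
q = 13 (q = 8 - 1*(-5) = 8 + 5 = 13)
O = 0 (O = -5*1*0 = -5*0 = 0)
E(w) = w²/3 (E(w) = (w*w)/3 = w²/3)
f(H) = 0
(f(q) + E(O))² = (0 + (⅓)*0²)² = (0 + (⅓)*0)² = (0 + 0)² = 0² = 0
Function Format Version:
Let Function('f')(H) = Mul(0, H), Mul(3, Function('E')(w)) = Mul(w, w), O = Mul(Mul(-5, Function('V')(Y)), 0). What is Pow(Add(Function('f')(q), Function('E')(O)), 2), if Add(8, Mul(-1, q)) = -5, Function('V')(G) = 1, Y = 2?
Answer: 0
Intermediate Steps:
q = 13 (q = Add(8, Mul(-1, -5)) = Add(8, 5) = 13)
O = 0 (O = Mul(Mul(-5, 1), 0) = Mul(-5, 0) = 0)
Function('E')(w) = Mul(Rational(1, 3), Pow(w, 2)) (Function('E')(w) = Mul(Rational(1, 3), Mul(w, w)) = Mul(Rational(1, 3), Pow(w, 2)))
Function('f')(H) = 0
Pow(Add(Function('f')(q), Function('E')(O)), 2) = Pow(Add(0, Mul(Rational(1, 3), Pow(0, 2))), 2) = Pow(Add(0, Mul(Rational(1, 3), 0)), 2) = Pow(Add(0, 0), 2) = Pow(0, 2) = 0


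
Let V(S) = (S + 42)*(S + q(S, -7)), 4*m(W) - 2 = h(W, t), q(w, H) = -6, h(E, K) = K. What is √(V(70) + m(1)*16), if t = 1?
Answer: 2*√1795 ≈ 84.735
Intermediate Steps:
m(W) = ¾ (m(W) = ½ + (¼)*1 = ½ + ¼ = ¾)
V(S) = (-6 + S)*(42 + S) (V(S) = (S + 42)*(S - 6) = (42 + S)*(-6 + S) = (-6 + S)*(42 + S))
√(V(70) + m(1)*16) = √((-252 + 70² + 36*70) + (¾)*16) = √((-252 + 4900 + 2520) + 12) = √(7168 + 12) = √7180 = 2*√1795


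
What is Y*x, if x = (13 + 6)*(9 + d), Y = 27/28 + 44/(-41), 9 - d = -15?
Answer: -78375/1148 ≈ -68.271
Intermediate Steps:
d = 24 (d = 9 - 1*(-15) = 9 + 15 = 24)
Y = -125/1148 (Y = 27*(1/28) + 44*(-1/41) = 27/28 - 44/41 = -125/1148 ≈ -0.10889)
x = 627 (x = (13 + 6)*(9 + 24) = 19*33 = 627)
Y*x = -125/1148*627 = -78375/1148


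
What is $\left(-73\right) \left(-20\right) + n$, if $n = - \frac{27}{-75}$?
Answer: $\frac{36509}{25} \approx 1460.4$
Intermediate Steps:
$n = \frac{9}{25}$ ($n = \left(-27\right) \left(- \frac{1}{75}\right) = \frac{9}{25} \approx 0.36$)
$\left(-73\right) \left(-20\right) + n = \left(-73\right) \left(-20\right) + \frac{9}{25} = 1460 + \frac{9}{25} = \frac{36509}{25}$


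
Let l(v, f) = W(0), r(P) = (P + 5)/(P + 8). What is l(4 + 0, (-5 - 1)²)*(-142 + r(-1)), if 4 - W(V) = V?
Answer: -3960/7 ≈ -565.71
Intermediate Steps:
W(V) = 4 - V
r(P) = (5 + P)/(8 + P)
l(v, f) = 4 (l(v, f) = 4 - 1*0 = 4 + 0 = 4)
l(4 + 0, (-5 - 1)²)*(-142 + r(-1)) = 4*(-142 + (5 - 1)/(8 - 1)) = 4*(-142 + 4/7) = 4*(-990/7) = -3960/7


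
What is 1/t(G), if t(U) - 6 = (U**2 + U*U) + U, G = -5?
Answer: 1/51 ≈ 0.019608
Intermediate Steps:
t(U) = 6 + U + 2*U**2 (t(U) = 6 + ((U**2 + U*U) + U) = 6 + ((U**2 + U**2) + U) = 6 + (2*U**2 + U) = 6 + (U + 2*U**2) = 6 + U + 2*U**2)
1/t(G) = 1/(6 - 5 + 2*(-5)**2) = 1/(6 - 5 + 2*25) = 1/(6 - 5 + 50) = 1/51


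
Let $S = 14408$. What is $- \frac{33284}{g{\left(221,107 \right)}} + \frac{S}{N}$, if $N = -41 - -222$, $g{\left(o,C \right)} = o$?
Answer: $- \frac{2840236}{40001} \approx -71.004$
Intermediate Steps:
$N = 181$ ($N = -41 + 222 = 181$)
$- \frac{33284}{g{\left(221,107 \right)}} + \frac{S}{N} = - \frac{33284}{221} + \frac{14408}{181} = - \frac{2840236}{40001}$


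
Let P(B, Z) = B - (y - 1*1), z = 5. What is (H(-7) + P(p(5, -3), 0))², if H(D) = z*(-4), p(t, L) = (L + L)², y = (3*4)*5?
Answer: 1849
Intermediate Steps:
y = 60 (y = 12*5 = 60)
p(t, L) = 4*L² (p(t, L) = (2*L)² = 4*L²)
P(B, Z) = -59 + B (P(B, Z) = B - (60 - 1*1) = B - (60 - 1) = B - 1*59 = B - 59 = -59 + B)
H(D) = -20 (H(D) = 5*(-4) = -20)
(H(-7) + P(p(5, -3), 0))² = (-20 + (-59 + 4*(-3)²))² = (-20 + (-59 + 4*9))² = (-20 + (-59 + 36))² = (-20 - 23)² = (-43)² = 1849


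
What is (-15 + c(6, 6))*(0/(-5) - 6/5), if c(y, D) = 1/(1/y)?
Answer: 54/5 ≈ 10.800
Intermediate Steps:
c(y, D) = y
(-15 + c(6, 6))*(0/(-5) - 6/5) = (-15 + 6)*(0/(-5) - 6/5) = -9*(0*(-⅕) - 6*⅕) = -9*(0 - 6/5) = -9*(-6/5) = 54/5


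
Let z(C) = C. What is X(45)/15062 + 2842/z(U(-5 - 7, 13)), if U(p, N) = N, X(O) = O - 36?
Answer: 42806321/195806 ≈ 218.62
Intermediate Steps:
X(O) = -36 + O
X(45)/15062 + 2842/z(U(-5 - 7, 13)) = (-36 + 45)/15062 + 2842/13 = 9*(1/15062) + 2842*(1/13) = 9/15062 + 2842/13 = 42806321/195806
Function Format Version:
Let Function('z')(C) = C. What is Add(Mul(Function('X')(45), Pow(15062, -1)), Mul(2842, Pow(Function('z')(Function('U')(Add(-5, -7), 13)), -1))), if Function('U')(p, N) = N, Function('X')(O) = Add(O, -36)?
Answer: Rational(42806321, 195806) ≈ 218.62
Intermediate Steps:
Function('X')(O) = Add(-36, O)
Add(Mul(Function('X')(45), Pow(15062, -1)), Mul(2842, Pow(Function('z')(Function('U')(Add(-5, -7), 13)), -1))) = Add(Mul(Add(-36, 45), Pow(15062, -1)), Mul(2842, Pow(13, -1))) = Add(Mul(9, Rational(1, 15062)), Mul(2842, Rational(1, 13))) = Add(Rational(9, 15062), Rational(2842, 13)) = Rational(42806321, 195806)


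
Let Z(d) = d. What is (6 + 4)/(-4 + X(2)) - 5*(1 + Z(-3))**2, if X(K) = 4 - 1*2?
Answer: -25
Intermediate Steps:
X(K) = 2 (X(K) = 4 - 2 = 2)
(6 + 4)/(-4 + X(2)) - 5*(1 + Z(-3))**2 = (6 + 4)/(-4 + 2) - 5*(1 - 3)**2 = 10/(-2) - 5*(-2)**2 = 10*(-1/2) - 5*4 = -5 - 20 = -25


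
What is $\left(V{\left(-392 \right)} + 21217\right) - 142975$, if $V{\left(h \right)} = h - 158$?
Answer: $-122308$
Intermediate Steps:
$V{\left(h \right)} = -158 + h$
$\left(V{\left(-392 \right)} + 21217\right) - 142975 = \left(\left(-158 - 392\right) + 21217\right) - 142975 = \left(-550 + 21217\right) - 142975 = 20667 - 142975 = -122308$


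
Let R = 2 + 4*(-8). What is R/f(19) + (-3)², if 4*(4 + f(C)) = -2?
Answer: 47/3 ≈ 15.667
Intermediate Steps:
R = -30 (R = 2 - 32 = -30)
f(C) = -9/2 (f(C) = -4 + (¼)*(-2) = -4 - ½ = -9/2)
R/f(19) + (-3)² = -30/(-9/2) + (-3)² = -30*(-2/9) + 9 = 20/3 + 9 = 47/3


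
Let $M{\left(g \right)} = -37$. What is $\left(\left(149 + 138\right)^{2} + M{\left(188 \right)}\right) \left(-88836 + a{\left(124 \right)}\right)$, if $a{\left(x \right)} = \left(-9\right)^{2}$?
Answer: $-7307376660$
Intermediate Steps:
$a{\left(x \right)} = 81$
$\left(\left(149 + 138\right)^{2} + M{\left(188 \right)}\right) \left(-88836 + a{\left(124 \right)}\right) = \left(\left(149 + 138\right)^{2} - 37\right) \left(-88836 + 81\right) = \left(287^{2} - 37\right) \left(-88755\right) = \left(82369 - 37\right) \left(-88755\right) = 82332 \left(-88755\right) = -7307376660$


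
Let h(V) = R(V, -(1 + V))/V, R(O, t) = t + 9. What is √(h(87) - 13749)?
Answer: I*√104073054/87 ≈ 117.26*I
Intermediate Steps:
R(O, t) = 9 + t
h(V) = (8 - V)/V (h(V) = (9 - (1 + V))/V = (9 + (-1 - V))/V = (8 - V)/V)
√(h(87) - 13749) = √((8 - 1*87)/87 - 13749) = √((8 - 87)/87 - 13749) = √((1/87)*(-79) - 13749) = √(-79/87 - 13749) = √(-1196242/87) = I*√104073054/87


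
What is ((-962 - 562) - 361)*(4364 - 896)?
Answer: -6537180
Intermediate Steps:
((-962 - 562) - 361)*(4364 - 896) = (-1524 - 361)*3468 = -1885*3468 = -6537180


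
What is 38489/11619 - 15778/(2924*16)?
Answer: 808672397/271791648 ≈ 2.9753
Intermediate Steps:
38489/11619 - 15778/(2924*16) = 38489*(1/11619) - 15778/46784 = 38489/11619 - 15778*1/46784 = 38489/11619 - 7889/23392 = 808672397/271791648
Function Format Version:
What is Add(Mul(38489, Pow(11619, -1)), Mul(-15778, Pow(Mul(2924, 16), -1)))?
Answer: Rational(808672397, 271791648) ≈ 2.9753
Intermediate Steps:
Add(Mul(38489, Pow(11619, -1)), Mul(-15778, Pow(Mul(2924, 16), -1))) = Add(Mul(38489, Rational(1, 11619)), Mul(-15778, Pow(46784, -1))) = Add(Rational(38489, 11619), Mul(-15778, Rational(1, 46784))) = Add(Rational(38489, 11619), Rational(-7889, 23392)) = Rational(808672397, 271791648)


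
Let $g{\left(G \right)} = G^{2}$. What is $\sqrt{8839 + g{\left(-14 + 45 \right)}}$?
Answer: $70 \sqrt{2} \approx 98.995$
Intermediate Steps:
$\sqrt{8839 + g{\left(-14 + 45 \right)}} = \sqrt{8839 + \left(-14 + 45\right)^{2}} = \sqrt{8839 + 31^{2}} = \sqrt{8839 + 961} = \sqrt{9800} = 70 \sqrt{2}$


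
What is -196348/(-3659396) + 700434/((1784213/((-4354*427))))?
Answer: -1191332266813056097/1632285478837 ≈ -7.2986e+5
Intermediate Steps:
-196348/(-3659396) + 700434/((1784213/((-4354*427)))) = -196348*(-1/3659396) + 700434/((1784213/(-1859158))) = 49087/914849 + 700434/((1784213*(-1/1859158))) = 49087/914849 + 700434/(-1784213/1859158) = 49087/914849 + 700434*(-1859158/1784213) = 49087/914849 - 1302217474572/1784213 = -1191332266813056097/1632285478837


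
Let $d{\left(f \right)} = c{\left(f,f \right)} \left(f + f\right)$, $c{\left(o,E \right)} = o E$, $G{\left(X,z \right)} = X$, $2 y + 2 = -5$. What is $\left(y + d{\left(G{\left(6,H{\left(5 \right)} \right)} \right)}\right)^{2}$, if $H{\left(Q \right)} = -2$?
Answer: $\frac{734449}{4} \approx 1.8361 \cdot 10^{5}$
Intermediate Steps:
$y = - \frac{7}{2}$ ($y = -1 + \frac{1}{2} \left(-5\right) = -1 - \frac{5}{2} = - \frac{7}{2} \approx -3.5$)
$c{\left(o,E \right)} = E o$
$d{\left(f \right)} = 2 f^{3}$ ($d{\left(f \right)} = f f \left(f + f\right) = f^{2} \cdot 2 f = 2 f^{3}$)
$\left(y + d{\left(G{\left(6,H{\left(5 \right)} \right)} \right)}\right)^{2} = \left(- \frac{7}{2} + 2 \cdot 6^{3}\right)^{2} = \left(- \frac{7}{2} + 2 \cdot 216\right)^{2} = \left(- \frac{7}{2} + 432\right)^{2} = \left(\frac{857}{2}\right)^{2} = \frac{734449}{4}$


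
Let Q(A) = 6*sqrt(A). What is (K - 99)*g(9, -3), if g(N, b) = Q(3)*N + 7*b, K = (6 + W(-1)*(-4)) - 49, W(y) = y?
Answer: 2898 - 7452*sqrt(3) ≈ -10009.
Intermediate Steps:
K = -39 (K = (6 - 1*(-4)) - 49 = (6 + 4) - 49 = 10 - 49 = -39)
g(N, b) = 7*b + 6*N*sqrt(3) (g(N, b) = (6*sqrt(3))*N + 7*b = 6*N*sqrt(3) + 7*b = 7*b + 6*N*sqrt(3))
(K - 99)*g(9, -3) = (-39 - 99)*(7*(-3) + 6*9*sqrt(3)) = -138*(-21 + 54*sqrt(3)) = 2898 - 7452*sqrt(3)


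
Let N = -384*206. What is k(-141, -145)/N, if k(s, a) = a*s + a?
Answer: -5075/19776 ≈ -0.25662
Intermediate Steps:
N = -79104
k(s, a) = a + a*s
k(-141, -145)/N = -145*(1 - 141)/(-79104) = -145*(-140)*(-1/79104) = 20300*(-1/79104) = -5075/19776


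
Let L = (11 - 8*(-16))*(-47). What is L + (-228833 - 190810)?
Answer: -426176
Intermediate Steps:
L = -6533 (L = (11 + 128)*(-47) = 139*(-47) = -6533)
L + (-228833 - 190810) = -6533 + (-228833 - 190810) = -6533 - 419643 = -426176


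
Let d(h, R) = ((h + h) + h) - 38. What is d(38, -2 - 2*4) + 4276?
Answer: 4352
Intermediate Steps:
d(h, R) = -38 + 3*h (d(h, R) = (2*h + h) - 38 = 3*h - 38 = -38 + 3*h)
d(38, -2 - 2*4) + 4276 = (-38 + 3*38) + 4276 = (-38 + 114) + 4276 = 76 + 4276 = 4352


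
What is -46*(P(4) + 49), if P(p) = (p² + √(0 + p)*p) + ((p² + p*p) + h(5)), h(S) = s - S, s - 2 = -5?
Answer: -4462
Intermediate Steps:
s = -3 (s = 2 - 5 = -3)
h(S) = -3 - S
P(p) = -8 + p^(3/2) + 3*p² (P(p) = (p² + √(0 + p)*p) + ((p² + p*p) + (-3 - 1*5)) = (p² + √p*p) + ((p² + p²) + (-3 - 5)) = (p² + p^(3/2)) + (2*p² - 8) = (p² + p^(3/2)) + (-8 + 2*p²) = -8 + p^(3/2) + 3*p²)
-46*(P(4) + 49) = -46*((-8 + 4^(3/2) + 3*4²) + 49) = -46*((-8 + 8 + 3*16) + 49) = -46*((-8 + 8 + 48) + 49) = -46*(48 + 49) = -46*97 = -4462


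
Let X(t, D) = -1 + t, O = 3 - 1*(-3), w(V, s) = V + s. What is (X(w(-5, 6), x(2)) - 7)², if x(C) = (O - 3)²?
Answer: 49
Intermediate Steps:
O = 6 (O = 3 + 3 = 6)
x(C) = 9 (x(C) = (6 - 3)² = 3² = 9)
(X(w(-5, 6), x(2)) - 7)² = ((-1 + (-5 + 6)) - 7)² = ((-1 + 1) - 7)² = (0 - 7)² = (-7)² = 49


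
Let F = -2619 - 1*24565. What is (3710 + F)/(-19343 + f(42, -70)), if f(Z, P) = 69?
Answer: 11737/9637 ≈ 1.2179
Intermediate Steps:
F = -27184 (F = -2619 - 24565 = -27184)
(3710 + F)/(-19343 + f(42, -70)) = (3710 - 27184)/(-19343 + 69) = -23474/(-19274) = -23474*(-1/19274) = 11737/9637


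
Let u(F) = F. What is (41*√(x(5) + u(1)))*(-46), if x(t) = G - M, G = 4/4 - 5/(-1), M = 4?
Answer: -1886*√3 ≈ -3266.6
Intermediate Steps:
G = 6 (G = 4*(¼) - 5*(-1) = 1 + 5 = 6)
x(t) = 2 (x(t) = 6 - 1*4 = 6 - 4 = 2)
(41*√(x(5) + u(1)))*(-46) = (41*√(2 + 1))*(-46) = (41*√3)*(-46) = -1886*√3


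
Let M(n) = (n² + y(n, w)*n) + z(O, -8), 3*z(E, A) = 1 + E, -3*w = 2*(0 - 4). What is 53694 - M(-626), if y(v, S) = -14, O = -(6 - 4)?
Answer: -1040837/3 ≈ -3.4695e+5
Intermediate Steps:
O = -2 (O = -1*2 = -2)
w = 8/3 (w = -2*(0 - 4)/3 = -2*(-4)/3 = -⅓*(-8) = 8/3 ≈ 2.6667)
z(E, A) = ⅓ + E/3 (z(E, A) = (1 + E)/3 = ⅓ + E/3)
M(n) = -⅓ + n² - 14*n (M(n) = (n² - 14*n) + (⅓ + (⅓)*(-2)) = (n² - 14*n) + (⅓ - ⅔) = (n² - 14*n) - ⅓ = -⅓ + n² - 14*n)
53694 - M(-626) = 53694 - (-⅓ + (-626)² - 14*(-626)) = 53694 - (-⅓ + 391876 + 8764) = 53694 - 1*1201919/3 = 53694 - 1201919/3 = -1040837/3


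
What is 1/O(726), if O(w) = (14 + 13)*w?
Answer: 1/19602 ≈ 5.1015e-5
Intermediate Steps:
O(w) = 27*w
1/O(726) = 1/(27*726) = 1/19602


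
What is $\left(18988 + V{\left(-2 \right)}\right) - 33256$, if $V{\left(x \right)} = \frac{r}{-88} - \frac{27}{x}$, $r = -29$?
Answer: $- \frac{1254367}{88} \approx -14254.0$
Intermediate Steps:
$V{\left(x \right)} = \frac{29}{88} - \frac{27}{x}$ ($V{\left(x \right)} = - \frac{29}{-88} - \frac{27}{x} = \left(-29\right) \left(- \frac{1}{88}\right) - \frac{27}{x} = \frac{29}{88} - \frac{27}{x}$)
$\left(18988 + V{\left(-2 \right)}\right) - 33256 = \left(18988 - \left(- \frac{29}{88} + \frac{27}{-2}\right)\right) - 33256 = \left(18988 + \left(\frac{29}{88} - - \frac{27}{2}\right)\right) - 33256 = \left(18988 + \left(\frac{29}{88} + \frac{27}{2}\right)\right) - 33256 = \left(18988 + \frac{1217}{88}\right) - 33256 = \frac{1672161}{88} - 33256 = - \frac{1254367}{88}$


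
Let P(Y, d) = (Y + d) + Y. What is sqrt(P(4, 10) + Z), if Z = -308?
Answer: I*sqrt(290) ≈ 17.029*I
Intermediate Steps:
P(Y, d) = d + 2*Y
sqrt(P(4, 10) + Z) = sqrt((10 + 2*4) - 308) = sqrt((10 + 8) - 308) = sqrt(18 - 308) = sqrt(-290) = I*sqrt(290)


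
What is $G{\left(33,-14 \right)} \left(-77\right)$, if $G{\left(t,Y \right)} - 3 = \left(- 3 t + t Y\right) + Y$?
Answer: $44044$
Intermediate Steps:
$G{\left(t,Y \right)} = 3 + Y - 3 t + Y t$ ($G{\left(t,Y \right)} = 3 + \left(\left(- 3 t + t Y\right) + Y\right) = 3 + \left(\left(- 3 t + Y t\right) + Y\right) = 3 + \left(Y - 3 t + Y t\right) = 3 + Y - 3 t + Y t$)
$G{\left(33,-14 \right)} \left(-77\right) = \left(3 - 14 - 99 - 462\right) \left(-77\right) = \left(-572\right) \left(-77\right) = 44044$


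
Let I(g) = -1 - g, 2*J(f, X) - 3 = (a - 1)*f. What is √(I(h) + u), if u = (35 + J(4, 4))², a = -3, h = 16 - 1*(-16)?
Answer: √3117/2 ≈ 27.915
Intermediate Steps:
h = 32 (h = 16 + 16 = 32)
J(f, X) = 3/2 - 2*f (J(f, X) = 3/2 + ((-3 - 1)*f)/2 = 3/2 + (-4*f)/2 = 3/2 - 2*f)
u = 3249/4 (u = (35 + (3/2 - 2*4))² = (35 + (3/2 - 8))² = (35 - 13/2)² = (57/2)² = 3249/4 ≈ 812.25)
√(I(h) + u) = √((-1 - 1*32) + 3249/4) = √((-1 - 32) + 3249/4) = √(-33 + 3249/4) = √(3117/4) = √3117/2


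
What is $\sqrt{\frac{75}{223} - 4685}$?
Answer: $\frac{14 i \sqrt{1188590}}{223} \approx 68.445 i$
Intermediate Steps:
$\sqrt{\frac{75}{223} - 4685} = \sqrt{- \frac{1044680}{223}} = \frac{14 i \sqrt{1188590}}{223}$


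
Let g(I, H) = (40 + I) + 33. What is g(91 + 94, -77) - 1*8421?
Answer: -8163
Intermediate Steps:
g(I, H) = 73 + I
g(91 + 94, -77) - 1*8421 = (73 + (91 + 94)) - 1*8421 = (73 + 185) - 8421 = 258 - 8421 = -8163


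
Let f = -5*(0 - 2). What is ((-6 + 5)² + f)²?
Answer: 121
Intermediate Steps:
f = 10 (f = -5*(-2) = 10)
((-6 + 5)² + f)² = ((-6 + 5)² + 10)² = ((-1)² + 10)² = (1 + 10)² = 11² = 121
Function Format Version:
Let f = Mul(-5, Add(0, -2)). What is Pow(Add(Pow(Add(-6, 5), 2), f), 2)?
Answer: 121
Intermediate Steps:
f = 10 (f = Mul(-5, -2) = 10)
Pow(Add(Pow(Add(-6, 5), 2), f), 2) = Pow(Add(Pow(Add(-6, 5), 2), 10), 2) = Pow(Add(Pow(-1, 2), 10), 2) = Pow(Add(1, 10), 2) = Pow(11, 2) = 121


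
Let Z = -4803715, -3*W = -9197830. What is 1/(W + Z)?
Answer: -3/5213315 ≈ -5.7545e-7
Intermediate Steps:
W = 9197830/3 (W = -⅓*(-9197830) = 9197830/3 ≈ 3.0659e+6)
1/(W + Z) = 1/(9197830/3 - 4803715) = 1/(-5213315/3) = -3/5213315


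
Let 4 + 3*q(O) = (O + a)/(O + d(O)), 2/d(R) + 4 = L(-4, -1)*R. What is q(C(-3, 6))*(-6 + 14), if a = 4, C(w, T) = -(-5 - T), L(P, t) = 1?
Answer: -1688/237 ≈ -7.1224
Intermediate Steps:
C(w, T) = 5 + T
d(R) = 2/(-4 + R) (d(R) = 2/(-4 + 1*R) = 2/(-4 + R))
q(O) = -4/3 + (4 + O)/(3*(O + 2/(-4 + O))) (q(O) = -4/3 + ((O + 4)/(O + 2/(-4 + O)))/3 = -4/3 + ((4 + O)/(O + 2/(-4 + O)))/3 = -4/3 + (4 + O)/(3*(O + 2/(-4 + O))))
q(C(-3, 6))*(-6 + 14) = (-(8 + (-4 + (5 + 6))*(-4 + 3*(5 + 6)))/(6 + 3*(5 + 6)*(-4 + (5 + 6))))*(-6 + 14) = -(8 + (-4 + 11)*(-4 + 3*11))/(6 + 3*11*(-4 + 11))*8 = -(8 + 7*(-4 + 33))/(6 + 3*11*7)*8 = -(8 + 7*29)/(6 + 231)*8 = -1*(8 + 203)/237*8 = -1*1/237*211*8 = -211/237*8 = -1688/237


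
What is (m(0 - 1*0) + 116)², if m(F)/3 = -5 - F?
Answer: 10201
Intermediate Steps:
m(F) = -15 - 3*F (m(F) = 3*(-5 - F) = -15 - 3*F)
(m(0 - 1*0) + 116)² = ((-15 - 3*(0 - 1*0)) + 116)² = ((-15 - 3*(0 + 0)) + 116)² = ((-15 - 3*0) + 116)² = ((-15 + 0) + 116)² = (-15 + 116)² = 101² = 10201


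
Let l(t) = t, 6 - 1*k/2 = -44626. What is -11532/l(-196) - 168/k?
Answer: 4595355/78106 ≈ 58.835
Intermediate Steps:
k = 89264 (k = 12 - 2*(-44626) = 12 + 89252 = 89264)
-11532/l(-196) - 168/k = -11532/(-196) - 168/89264 = -11532*(-1/196) - 168*1/89264 = 2883/49 - 3/1594 = 4595355/78106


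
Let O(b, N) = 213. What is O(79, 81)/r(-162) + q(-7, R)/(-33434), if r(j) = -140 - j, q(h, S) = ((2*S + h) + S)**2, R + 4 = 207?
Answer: -425723/367774 ≈ -1.1576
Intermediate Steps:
R = 203 (R = -4 + 207 = 203)
q(h, S) = (h + 3*S)**2 (q(h, S) = ((h + 2*S) + S)**2 = (h + 3*S)**2)
O(79, 81)/r(-162) + q(-7, R)/(-33434) = 213/(-140 - 1*(-162)) + (-7 + 3*203)**2/(-33434) = 213/(-140 + 162) + (-7 + 609)**2*(-1/33434) = 213/22 + 602**2*(-1/33434) = 213*(1/22) + 362404*(-1/33434) = 213/22 - 181202/16717 = -425723/367774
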